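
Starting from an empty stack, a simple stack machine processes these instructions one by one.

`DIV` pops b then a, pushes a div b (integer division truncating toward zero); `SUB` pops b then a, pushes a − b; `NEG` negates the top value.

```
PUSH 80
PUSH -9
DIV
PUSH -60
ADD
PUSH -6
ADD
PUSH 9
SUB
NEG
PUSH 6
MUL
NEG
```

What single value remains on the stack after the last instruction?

-498

PUSH 80   [80]
PUSH -9   [80, -9]
DIV       [-8]
PUSH -60  [-8, -60]
ADD       [-68]
PUSH -6   [-68, -6]
ADD       [-74]
PUSH 9    [-74, 9]
SUB       [-83]
NEG       [83]
PUSH 6    [83, 6]
MUL       [498]
NEG       [-498]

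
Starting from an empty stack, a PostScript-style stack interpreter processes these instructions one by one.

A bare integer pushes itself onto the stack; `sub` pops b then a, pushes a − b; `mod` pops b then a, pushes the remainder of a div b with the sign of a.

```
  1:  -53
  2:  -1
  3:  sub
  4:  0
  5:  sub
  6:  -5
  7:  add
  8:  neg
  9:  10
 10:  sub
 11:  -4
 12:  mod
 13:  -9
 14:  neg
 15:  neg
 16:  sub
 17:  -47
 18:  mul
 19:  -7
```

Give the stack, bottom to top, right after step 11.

-53  -53
-1   -53 -1
sub  -52
0    -52 0
sub  -52
-5   -52 -5
add  -57
neg  57
10   57 10
sub  47
-4   47 -4

[47, -4]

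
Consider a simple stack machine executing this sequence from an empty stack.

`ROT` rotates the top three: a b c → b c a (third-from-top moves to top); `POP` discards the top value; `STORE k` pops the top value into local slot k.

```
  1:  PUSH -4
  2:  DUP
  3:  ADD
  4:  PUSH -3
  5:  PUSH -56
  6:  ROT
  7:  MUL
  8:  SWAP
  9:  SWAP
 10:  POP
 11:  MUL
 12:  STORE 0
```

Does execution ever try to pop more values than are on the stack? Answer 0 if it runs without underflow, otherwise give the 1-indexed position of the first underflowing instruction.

11

PUSH -4  : [-4]
DUP      : [-4, -4]
ADD      : [-8]
PUSH -3  : [-8, -3]
PUSH -56 : [-8, -3, -56]
ROT      : [-3, -56, -8]
MUL      : [-3, 448]
SWAP     : [448, -3]
SWAP     : [-3, 448]
POP      : [-3]
MUL  — needs 2 operands, stack has 1 → underflow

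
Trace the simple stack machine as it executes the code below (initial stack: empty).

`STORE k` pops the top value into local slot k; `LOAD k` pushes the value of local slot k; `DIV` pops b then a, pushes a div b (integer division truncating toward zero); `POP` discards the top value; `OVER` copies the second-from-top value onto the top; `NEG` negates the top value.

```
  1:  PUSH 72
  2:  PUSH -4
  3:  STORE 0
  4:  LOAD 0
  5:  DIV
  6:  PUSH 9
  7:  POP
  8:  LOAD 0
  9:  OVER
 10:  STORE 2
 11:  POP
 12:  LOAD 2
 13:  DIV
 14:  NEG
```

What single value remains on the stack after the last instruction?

PUSH 72  72
PUSH -4  72 -4
STORE 0  72
LOAD 0   72 -4
DIV      -18
PUSH 9   -18 9
POP      -18
LOAD 0   -18 -4
OVER     -18 -4 -18
STORE 2  -18 -4
POP      -18
LOAD 2   -18 -18
DIV      1
NEG      -1

-1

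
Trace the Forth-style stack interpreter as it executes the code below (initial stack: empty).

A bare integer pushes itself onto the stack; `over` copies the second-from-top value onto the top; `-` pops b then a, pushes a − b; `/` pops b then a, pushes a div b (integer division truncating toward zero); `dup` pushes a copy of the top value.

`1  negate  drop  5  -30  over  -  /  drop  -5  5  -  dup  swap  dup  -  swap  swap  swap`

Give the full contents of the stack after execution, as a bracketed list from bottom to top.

1       1
negate  -1
drop    (empty)
5       5
-30     5 -30
over    5 -30 5
-       5 -35
/       0
drop    (empty)
-5      -5
5       -5 5
-       -10
dup     -10 -10
swap    -10 -10
dup     -10 -10 -10
-       -10 0
swap    0 -10
swap    -10 0
swap    0 -10

[0, -10]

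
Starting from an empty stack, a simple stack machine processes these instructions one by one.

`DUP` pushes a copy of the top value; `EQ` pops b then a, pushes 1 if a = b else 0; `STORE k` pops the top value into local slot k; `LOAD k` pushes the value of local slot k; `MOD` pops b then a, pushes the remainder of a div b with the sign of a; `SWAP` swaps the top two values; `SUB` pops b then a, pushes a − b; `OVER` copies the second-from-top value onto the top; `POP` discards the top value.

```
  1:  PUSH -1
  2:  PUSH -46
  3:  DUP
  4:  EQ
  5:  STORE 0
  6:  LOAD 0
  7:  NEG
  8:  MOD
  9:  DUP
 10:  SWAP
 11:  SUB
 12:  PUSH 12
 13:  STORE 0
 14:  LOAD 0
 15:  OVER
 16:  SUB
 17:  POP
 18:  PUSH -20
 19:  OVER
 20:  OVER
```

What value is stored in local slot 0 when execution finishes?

12

PUSH -1   [-1]
PUSH -46  [-1, -46]
DUP       [-1, -46, -46]
EQ        [-1, 1]
STORE 0   [-1]
LOAD 0    [-1, 1]
NEG       [-1, -1]
MOD       [0]
DUP       [0, 0]
SWAP      [0, 0]
SUB       [0]
PUSH 12   [0, 12]
STORE 0   [0]
LOAD 0    [0, 12]
OVER      [0, 12, 0]
SUB       [0, 12]
POP       [0]
PUSH -20  [0, -20]
OVER      [0, -20, 0]
OVER      [0, -20, 0, -20]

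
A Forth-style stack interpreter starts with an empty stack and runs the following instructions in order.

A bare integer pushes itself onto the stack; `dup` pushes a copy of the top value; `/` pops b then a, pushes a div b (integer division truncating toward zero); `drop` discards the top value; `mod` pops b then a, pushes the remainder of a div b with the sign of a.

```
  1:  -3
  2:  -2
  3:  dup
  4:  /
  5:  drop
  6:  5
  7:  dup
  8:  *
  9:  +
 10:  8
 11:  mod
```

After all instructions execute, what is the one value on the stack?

-3   : -3
-2   : -3 -2
dup  : -3 -2 -2
/    : -3 1
drop : -3
5    : -3 5
dup  : -3 5 5
*    : -3 25
+    : 22
8    : 22 8
mod  : 6

6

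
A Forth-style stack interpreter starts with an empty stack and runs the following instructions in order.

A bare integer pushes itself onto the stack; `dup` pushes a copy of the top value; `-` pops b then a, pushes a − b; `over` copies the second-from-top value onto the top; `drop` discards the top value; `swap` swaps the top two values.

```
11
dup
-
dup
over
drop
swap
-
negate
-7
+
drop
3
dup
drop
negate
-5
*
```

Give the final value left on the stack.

15

11      [11]
dup     [11, 11]
-       [0]
dup     [0, 0]
over    [0, 0, 0]
drop    [0, 0]
swap    [0, 0]
-       [0]
negate  [0]
-7      [0, -7]
+       [-7]
drop    []
3       [3]
dup     [3, 3]
drop    [3]
negate  [-3]
-5      [-3, -5]
*       [15]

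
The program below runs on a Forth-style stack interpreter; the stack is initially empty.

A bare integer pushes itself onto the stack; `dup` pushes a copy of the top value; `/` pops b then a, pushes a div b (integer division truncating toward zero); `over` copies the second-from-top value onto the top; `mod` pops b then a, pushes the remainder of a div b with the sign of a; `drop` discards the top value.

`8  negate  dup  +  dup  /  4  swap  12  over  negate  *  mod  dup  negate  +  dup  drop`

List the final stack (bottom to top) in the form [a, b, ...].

8      → [8]
negate → [-8]
dup    → [-8, -8]
+      → [-16]
dup    → [-16, -16]
/      → [1]
4      → [1, 4]
swap   → [4, 1]
12     → [4, 1, 12]
over   → [4, 1, 12, 1]
negate → [4, 1, 12, -1]
*      → [4, 1, -12]
mod    → [4, 1]
dup    → [4, 1, 1]
negate → [4, 1, -1]
+      → [4, 0]
dup    → [4, 0, 0]
drop   → [4, 0]

[4, 0]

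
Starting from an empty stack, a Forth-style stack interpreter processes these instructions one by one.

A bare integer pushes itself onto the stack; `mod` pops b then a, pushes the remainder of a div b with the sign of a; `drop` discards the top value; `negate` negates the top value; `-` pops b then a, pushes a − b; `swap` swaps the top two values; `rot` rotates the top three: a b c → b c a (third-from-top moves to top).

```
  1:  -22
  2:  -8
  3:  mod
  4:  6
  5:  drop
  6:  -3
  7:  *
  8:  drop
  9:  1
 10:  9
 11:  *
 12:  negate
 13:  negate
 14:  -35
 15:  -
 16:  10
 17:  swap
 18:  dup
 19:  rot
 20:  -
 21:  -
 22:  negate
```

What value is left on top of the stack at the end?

-10

-22    : -22
-8     : -22 -8
mod    : -6
6      : -6 6
drop   : -6
-3     : -6 -3
*      : 18
drop   : (empty)
1      : 1
9      : 1 9
*      : 9
negate : -9
negate : 9
-35    : 9 -35
-      : 44
10     : 44 10
swap   : 10 44
dup    : 10 44 44
rot    : 44 44 10
-      : 44 34
-      : 10
negate : -10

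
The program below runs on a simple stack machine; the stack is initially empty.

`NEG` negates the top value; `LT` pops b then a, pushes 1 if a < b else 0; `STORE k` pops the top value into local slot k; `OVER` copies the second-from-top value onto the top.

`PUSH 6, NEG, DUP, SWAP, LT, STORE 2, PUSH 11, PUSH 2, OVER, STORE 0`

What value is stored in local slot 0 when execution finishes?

11

PUSH 6   6
NEG      -6
DUP      -6 -6
SWAP     -6 -6
LT       0
STORE 2  (empty)
PUSH 11  11
PUSH 2   11 2
OVER     11 2 11
STORE 0  11 2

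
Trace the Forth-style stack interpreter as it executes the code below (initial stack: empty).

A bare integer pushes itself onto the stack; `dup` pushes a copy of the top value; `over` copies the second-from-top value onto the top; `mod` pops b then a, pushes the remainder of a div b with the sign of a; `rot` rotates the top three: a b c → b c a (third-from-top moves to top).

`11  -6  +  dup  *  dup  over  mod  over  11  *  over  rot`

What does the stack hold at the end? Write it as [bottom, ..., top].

11    [11]
-6    [11, -6]
+     [5]
dup   [5, 5]
*     [25]
dup   [25, 25]
over  [25, 25, 25]
mod   [25, 0]
over  [25, 0, 25]
11    [25, 0, 25, 11]
*     [25, 0, 275]
over  [25, 0, 275, 0]
rot   [25, 275, 0, 0]

[25, 275, 0, 0]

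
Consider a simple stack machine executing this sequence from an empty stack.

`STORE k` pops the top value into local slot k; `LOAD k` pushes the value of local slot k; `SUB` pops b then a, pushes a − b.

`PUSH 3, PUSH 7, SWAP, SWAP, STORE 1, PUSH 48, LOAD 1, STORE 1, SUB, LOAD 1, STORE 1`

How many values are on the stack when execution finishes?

1

PUSH 3  -> [3]
PUSH 7  -> [3, 7]
SWAP    -> [7, 3]
SWAP    -> [3, 7]
STORE 1 -> [3]
PUSH 48 -> [3, 48]
LOAD 1  -> [3, 48, 7]
STORE 1 -> [3, 48]
SUB     -> [-45]
LOAD 1  -> [-45, 7]
STORE 1 -> [-45]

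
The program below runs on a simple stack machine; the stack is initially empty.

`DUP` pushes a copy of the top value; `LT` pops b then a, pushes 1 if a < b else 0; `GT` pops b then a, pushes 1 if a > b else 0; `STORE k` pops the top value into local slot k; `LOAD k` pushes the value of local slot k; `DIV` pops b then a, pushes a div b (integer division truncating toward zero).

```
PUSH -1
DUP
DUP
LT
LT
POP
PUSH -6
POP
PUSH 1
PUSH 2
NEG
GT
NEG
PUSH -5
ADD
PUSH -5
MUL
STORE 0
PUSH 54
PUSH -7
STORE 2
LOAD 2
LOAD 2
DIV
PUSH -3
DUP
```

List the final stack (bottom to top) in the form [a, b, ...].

[54, 1, -3, -3]

PUSH -1  -1
DUP      -1 -1
DUP      -1 -1 -1
LT       -1 0
LT       1
POP      (empty)
PUSH -6  -6
POP      (empty)
PUSH 1   1
PUSH 2   1 2
NEG      1 -2
GT       1
NEG      -1
PUSH -5  -1 -5
ADD      -6
PUSH -5  -6 -5
MUL      30
STORE 0  (empty)
PUSH 54  54
PUSH -7  54 -7
STORE 2  54
LOAD 2   54 -7
LOAD 2   54 -7 -7
DIV      54 1
PUSH -3  54 1 -3
DUP      54 1 -3 -3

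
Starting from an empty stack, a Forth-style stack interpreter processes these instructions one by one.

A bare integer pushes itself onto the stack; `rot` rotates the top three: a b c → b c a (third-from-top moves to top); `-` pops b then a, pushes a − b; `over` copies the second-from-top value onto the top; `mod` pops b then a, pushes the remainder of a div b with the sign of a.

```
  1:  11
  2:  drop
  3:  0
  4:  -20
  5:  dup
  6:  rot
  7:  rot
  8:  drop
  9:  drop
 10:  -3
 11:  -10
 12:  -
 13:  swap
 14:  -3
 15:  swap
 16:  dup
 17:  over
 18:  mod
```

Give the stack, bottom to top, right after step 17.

11   : [11]
drop : []
0    : [0]
-20  : [0, -20]
dup  : [0, -20, -20]
rot  : [-20, -20, 0]
rot  : [-20, 0, -20]
drop : [-20, 0]
drop : [-20]
-3   : [-20, -3]
-10  : [-20, -3, -10]
-    : [-20, 7]
swap : [7, -20]
-3   : [7, -20, -3]
swap : [7, -3, -20]
dup  : [7, -3, -20, -20]
over : [7, -3, -20, -20, -20]

[7, -3, -20, -20, -20]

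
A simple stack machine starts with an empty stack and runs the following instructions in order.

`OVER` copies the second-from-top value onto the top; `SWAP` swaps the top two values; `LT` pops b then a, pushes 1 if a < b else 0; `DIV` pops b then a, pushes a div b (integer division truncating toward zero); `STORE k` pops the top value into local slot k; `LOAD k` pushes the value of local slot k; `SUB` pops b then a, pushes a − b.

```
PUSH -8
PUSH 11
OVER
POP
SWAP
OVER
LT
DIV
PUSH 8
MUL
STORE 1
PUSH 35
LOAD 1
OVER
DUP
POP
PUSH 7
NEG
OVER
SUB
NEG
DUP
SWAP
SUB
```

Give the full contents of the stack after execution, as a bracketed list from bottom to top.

PUSH -8 -> [-8]
PUSH 11 -> [-8, 11]
OVER    -> [-8, 11, -8]
POP     -> [-8, 11]
SWAP    -> [11, -8]
OVER    -> [11, -8, 11]
LT      -> [11, 1]
DIV     -> [11]
PUSH 8  -> [11, 8]
MUL     -> [88]
STORE 1 -> []
PUSH 35 -> [35]
LOAD 1  -> [35, 88]
OVER    -> [35, 88, 35]
DUP     -> [35, 88, 35, 35]
POP     -> [35, 88, 35]
PUSH 7  -> [35, 88, 35, 7]
NEG     -> [35, 88, 35, -7]
OVER    -> [35, 88, 35, -7, 35]
SUB     -> [35, 88, 35, -42]
NEG     -> [35, 88, 35, 42]
DUP     -> [35, 88, 35, 42, 42]
SWAP    -> [35, 88, 35, 42, 42]
SUB     -> [35, 88, 35, 0]

[35, 88, 35, 0]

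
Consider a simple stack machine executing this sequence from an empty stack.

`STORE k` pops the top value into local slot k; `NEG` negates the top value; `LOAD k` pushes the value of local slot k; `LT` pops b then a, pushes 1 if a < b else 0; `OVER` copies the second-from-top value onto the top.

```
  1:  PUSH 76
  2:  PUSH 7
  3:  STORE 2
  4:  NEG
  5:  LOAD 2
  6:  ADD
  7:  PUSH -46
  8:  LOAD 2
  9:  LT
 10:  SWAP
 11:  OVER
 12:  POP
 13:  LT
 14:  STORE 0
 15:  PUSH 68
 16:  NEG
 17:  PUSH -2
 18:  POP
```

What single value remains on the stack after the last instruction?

PUSH 76  : [76]
PUSH 7   : [76, 7]
STORE 2  : [76]
NEG      : [-76]
LOAD 2   : [-76, 7]
ADD      : [-69]
PUSH -46 : [-69, -46]
LOAD 2   : [-69, -46, 7]
LT       : [-69, 1]
SWAP     : [1, -69]
OVER     : [1, -69, 1]
POP      : [1, -69]
LT       : [0]
STORE 0  : []
PUSH 68  : [68]
NEG      : [-68]
PUSH -2  : [-68, -2]
POP      : [-68]

-68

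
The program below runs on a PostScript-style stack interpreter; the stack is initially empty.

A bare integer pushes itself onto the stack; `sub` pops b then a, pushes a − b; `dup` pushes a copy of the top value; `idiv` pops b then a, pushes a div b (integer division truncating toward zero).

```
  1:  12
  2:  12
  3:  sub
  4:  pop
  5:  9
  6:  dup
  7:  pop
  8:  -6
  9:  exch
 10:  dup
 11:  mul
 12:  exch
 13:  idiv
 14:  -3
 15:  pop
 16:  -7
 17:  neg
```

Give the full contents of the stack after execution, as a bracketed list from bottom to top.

[-13, 7]

12   : 12
12   : 12 12
sub  : 0
pop  : (empty)
9    : 9
dup  : 9 9
pop  : 9
-6   : 9 -6
exch : -6 9
dup  : -6 9 9
mul  : -6 81
exch : 81 -6
idiv : -13
-3   : -13 -3
pop  : -13
-7   : -13 -7
neg  : -13 7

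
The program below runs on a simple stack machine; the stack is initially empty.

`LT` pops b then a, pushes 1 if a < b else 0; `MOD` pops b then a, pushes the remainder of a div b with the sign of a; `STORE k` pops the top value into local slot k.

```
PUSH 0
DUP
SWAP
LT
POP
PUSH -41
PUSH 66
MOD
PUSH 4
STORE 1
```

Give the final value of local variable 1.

4

PUSH 0   : 0
DUP      : 0 0
SWAP     : 0 0
LT       : 0
POP      : (empty)
PUSH -41 : -41
PUSH 66  : -41 66
MOD      : -41
PUSH 4   : -41 4
STORE 1  : -41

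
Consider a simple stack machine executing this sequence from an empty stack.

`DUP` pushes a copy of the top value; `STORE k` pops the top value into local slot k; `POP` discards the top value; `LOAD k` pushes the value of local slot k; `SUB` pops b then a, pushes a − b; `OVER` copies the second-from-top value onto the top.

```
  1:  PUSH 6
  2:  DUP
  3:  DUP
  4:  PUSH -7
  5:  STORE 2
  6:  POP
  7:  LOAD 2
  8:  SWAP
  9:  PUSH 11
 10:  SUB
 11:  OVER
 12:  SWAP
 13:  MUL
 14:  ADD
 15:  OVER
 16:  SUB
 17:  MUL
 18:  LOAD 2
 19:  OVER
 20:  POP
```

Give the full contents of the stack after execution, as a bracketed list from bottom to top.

PUSH 6  → 6
DUP     → 6 6
DUP     → 6 6 6
PUSH -7 → 6 6 6 -7
STORE 2 → 6 6 6
POP     → 6 6
LOAD 2  → 6 6 -7
SWAP    → 6 -7 6
PUSH 11 → 6 -7 6 11
SUB     → 6 -7 -5
OVER    → 6 -7 -5 -7
SWAP    → 6 -7 -7 -5
MUL     → 6 -7 35
ADD     → 6 28
OVER    → 6 28 6
SUB     → 6 22
MUL     → 132
LOAD 2  → 132 -7
OVER    → 132 -7 132
POP     → 132 -7

[132, -7]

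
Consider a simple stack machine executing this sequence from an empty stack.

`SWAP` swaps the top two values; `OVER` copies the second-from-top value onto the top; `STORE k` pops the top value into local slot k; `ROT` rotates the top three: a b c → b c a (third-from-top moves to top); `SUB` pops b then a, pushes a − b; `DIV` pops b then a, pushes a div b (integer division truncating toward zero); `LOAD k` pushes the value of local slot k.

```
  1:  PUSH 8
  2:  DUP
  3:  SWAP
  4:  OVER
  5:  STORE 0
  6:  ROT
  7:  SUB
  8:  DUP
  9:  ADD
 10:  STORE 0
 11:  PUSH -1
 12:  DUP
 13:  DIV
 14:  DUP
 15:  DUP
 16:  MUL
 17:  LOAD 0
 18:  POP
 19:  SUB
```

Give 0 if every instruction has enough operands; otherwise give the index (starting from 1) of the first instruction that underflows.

6

PUSH 8   8
DUP      8 8
SWAP     8 8
OVER     8 8 8
STORE 0  8 8
ROT  — needs 3 operands, stack has 2 → underflow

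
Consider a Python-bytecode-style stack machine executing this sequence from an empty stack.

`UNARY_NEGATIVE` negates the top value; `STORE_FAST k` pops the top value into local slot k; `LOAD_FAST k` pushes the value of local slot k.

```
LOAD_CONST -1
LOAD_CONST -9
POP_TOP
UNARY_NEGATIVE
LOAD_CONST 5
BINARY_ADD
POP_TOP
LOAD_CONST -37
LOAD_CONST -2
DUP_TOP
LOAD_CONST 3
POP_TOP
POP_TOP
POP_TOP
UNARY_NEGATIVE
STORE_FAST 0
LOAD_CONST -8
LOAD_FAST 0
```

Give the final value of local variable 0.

LOAD_CONST -1  : -1
LOAD_CONST -9  : -1 -9
POP_TOP        : -1
UNARY_NEGATIVE : 1
LOAD_CONST 5   : 1 5
BINARY_ADD     : 6
POP_TOP        : (empty)
LOAD_CONST -37 : -37
LOAD_CONST -2  : -37 -2
DUP_TOP        : -37 -2 -2
LOAD_CONST 3   : -37 -2 -2 3
POP_TOP        : -37 -2 -2
POP_TOP        : -37 -2
POP_TOP        : -37
UNARY_NEGATIVE : 37
STORE_FAST 0   : (empty)
LOAD_CONST -8  : -8
LOAD_FAST 0    : -8 37

37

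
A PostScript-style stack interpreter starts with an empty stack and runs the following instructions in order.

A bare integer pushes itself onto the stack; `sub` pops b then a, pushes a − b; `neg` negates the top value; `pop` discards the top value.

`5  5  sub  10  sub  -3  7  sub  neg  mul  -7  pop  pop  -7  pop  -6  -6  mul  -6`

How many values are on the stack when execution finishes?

2

5   -> [5]
5   -> [5, 5]
sub -> [0]
10  -> [0, 10]
sub -> [-10]
-3  -> [-10, -3]
7   -> [-10, -3, 7]
sub -> [-10, -10]
neg -> [-10, 10]
mul -> [-100]
-7  -> [-100, -7]
pop -> [-100]
pop -> []
-7  -> [-7]
pop -> []
-6  -> [-6]
-6  -> [-6, -6]
mul -> [36]
-6  -> [36, -6]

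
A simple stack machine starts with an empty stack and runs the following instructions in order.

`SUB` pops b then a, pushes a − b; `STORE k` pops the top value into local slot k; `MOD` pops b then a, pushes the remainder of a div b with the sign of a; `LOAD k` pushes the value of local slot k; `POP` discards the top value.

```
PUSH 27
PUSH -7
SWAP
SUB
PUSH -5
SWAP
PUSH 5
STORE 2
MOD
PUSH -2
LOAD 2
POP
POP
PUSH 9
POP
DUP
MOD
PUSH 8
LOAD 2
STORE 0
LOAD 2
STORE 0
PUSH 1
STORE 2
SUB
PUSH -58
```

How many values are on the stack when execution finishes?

PUSH 27  -> [27]
PUSH -7  -> [27, -7]
SWAP     -> [-7, 27]
SUB      -> [-34]
PUSH -5  -> [-34, -5]
SWAP     -> [-5, -34]
PUSH 5   -> [-5, -34, 5]
STORE 2  -> [-5, -34]
MOD      -> [-5]
PUSH -2  -> [-5, -2]
LOAD 2   -> [-5, -2, 5]
POP      -> [-5, -2]
POP      -> [-5]
PUSH 9   -> [-5, 9]
POP      -> [-5]
DUP      -> [-5, -5]
MOD      -> [0]
PUSH 8   -> [0, 8]
LOAD 2   -> [0, 8, 5]
STORE 0  -> [0, 8]
LOAD 2   -> [0, 8, 5]
STORE 0  -> [0, 8]
PUSH 1   -> [0, 8, 1]
STORE 2  -> [0, 8]
SUB      -> [-8]
PUSH -58 -> [-8, -58]

2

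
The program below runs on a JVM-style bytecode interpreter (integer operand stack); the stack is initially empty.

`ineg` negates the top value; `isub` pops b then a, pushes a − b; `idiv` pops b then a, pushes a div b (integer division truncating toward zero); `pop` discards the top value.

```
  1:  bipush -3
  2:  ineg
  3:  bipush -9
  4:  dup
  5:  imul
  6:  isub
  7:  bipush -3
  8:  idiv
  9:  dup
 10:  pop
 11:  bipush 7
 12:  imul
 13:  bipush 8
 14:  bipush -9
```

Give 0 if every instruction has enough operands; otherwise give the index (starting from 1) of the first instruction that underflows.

0

bipush -3 -> -3
ineg      -> 3
bipush -9 -> 3 -9
dup       -> 3 -9 -9
imul      -> 3 81
isub      -> -78
bipush -3 -> -78 -3
idiv      -> 26
dup       -> 26 26
pop       -> 26
bipush 7  -> 26 7
imul      -> 182
bipush 8  -> 182 8
bipush -9 -> 182 8 -9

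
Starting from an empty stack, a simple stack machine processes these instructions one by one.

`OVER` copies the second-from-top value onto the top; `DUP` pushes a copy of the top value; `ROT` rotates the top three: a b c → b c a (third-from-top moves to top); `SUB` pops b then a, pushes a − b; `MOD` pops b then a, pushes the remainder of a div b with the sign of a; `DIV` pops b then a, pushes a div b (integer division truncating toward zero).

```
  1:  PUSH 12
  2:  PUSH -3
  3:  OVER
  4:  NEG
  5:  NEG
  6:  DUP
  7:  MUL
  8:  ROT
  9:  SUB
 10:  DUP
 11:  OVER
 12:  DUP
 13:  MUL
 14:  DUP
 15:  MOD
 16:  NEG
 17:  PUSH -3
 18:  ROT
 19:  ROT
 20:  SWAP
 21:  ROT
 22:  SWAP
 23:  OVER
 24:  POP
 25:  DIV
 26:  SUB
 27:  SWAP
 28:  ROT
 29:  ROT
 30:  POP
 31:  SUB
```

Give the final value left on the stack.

PUSH 12 : [12]
PUSH -3 : [12, -3]
OVER    : [12, -3, 12]
NEG     : [12, -3, -12]
NEG     : [12, -3, 12]
DUP     : [12, -3, 12, 12]
MUL     : [12, -3, 144]
ROT     : [-3, 144, 12]
SUB     : [-3, 132]
DUP     : [-3, 132, 132]
OVER    : [-3, 132, 132, 132]
DUP     : [-3, 132, 132, 132, 132]
MUL     : [-3, 132, 132, 17424]
DUP     : [-3, 132, 132, 17424, 17424]
MOD     : [-3, 132, 132, 0]
NEG     : [-3, 132, 132, 0]
PUSH -3 : [-3, 132, 132, 0, -3]
ROT     : [-3, 132, 0, -3, 132]
ROT     : [-3, 132, -3, 132, 0]
SWAP    : [-3, 132, -3, 0, 132]
ROT     : [-3, 132, 0, 132, -3]
SWAP    : [-3, 132, 0, -3, 132]
OVER    : [-3, 132, 0, -3, 132, -3]
POP     : [-3, 132, 0, -3, 132]
DIV     : [-3, 132, 0, 0]
SUB     : [-3, 132, 0]
SWAP    : [-3, 0, 132]
ROT     : [0, 132, -3]
ROT     : [132, -3, 0]
POP     : [132, -3]
SUB     : [135]

135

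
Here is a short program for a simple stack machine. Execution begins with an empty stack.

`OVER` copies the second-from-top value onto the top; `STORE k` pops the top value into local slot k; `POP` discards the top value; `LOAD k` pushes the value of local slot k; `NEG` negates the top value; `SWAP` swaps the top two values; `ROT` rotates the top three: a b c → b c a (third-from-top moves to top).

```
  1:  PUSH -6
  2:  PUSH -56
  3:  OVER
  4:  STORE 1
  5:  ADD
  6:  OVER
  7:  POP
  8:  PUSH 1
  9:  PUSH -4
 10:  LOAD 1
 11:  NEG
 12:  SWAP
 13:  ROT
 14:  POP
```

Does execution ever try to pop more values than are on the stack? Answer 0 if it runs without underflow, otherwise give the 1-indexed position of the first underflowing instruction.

PUSH -6  -> -6
PUSH -56 -> -6 -56
OVER     -> -6 -56 -6
STORE 1  -> -6 -56
ADD      -> -62
OVER  — needs 2 operands, stack has 1 → underflow

6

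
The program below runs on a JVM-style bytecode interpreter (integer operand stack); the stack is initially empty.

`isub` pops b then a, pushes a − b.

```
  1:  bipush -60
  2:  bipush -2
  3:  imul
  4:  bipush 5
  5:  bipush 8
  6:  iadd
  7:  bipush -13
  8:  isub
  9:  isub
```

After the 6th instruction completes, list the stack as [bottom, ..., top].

[120, 13]

bipush -60 : [-60]
bipush -2  : [-60, -2]
imul       : [120]
bipush 5   : [120, 5]
bipush 8   : [120, 5, 8]
iadd       : [120, 13]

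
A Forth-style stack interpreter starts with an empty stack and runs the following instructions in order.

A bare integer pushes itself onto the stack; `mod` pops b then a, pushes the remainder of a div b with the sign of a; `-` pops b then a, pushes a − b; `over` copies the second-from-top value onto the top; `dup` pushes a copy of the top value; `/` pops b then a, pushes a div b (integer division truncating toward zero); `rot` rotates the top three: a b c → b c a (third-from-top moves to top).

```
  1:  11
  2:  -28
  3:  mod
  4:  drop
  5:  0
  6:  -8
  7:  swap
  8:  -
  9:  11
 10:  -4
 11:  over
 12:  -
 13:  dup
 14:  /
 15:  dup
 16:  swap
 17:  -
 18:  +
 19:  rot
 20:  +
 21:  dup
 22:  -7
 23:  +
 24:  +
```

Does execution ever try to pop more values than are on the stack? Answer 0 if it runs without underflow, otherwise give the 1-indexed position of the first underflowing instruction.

11   → [11]
-28  → [11, -28]
mod  → [11]
drop → []
0    → [0]
-8   → [0, -8]
swap → [-8, 0]
-    → [-8]
11   → [-8, 11]
-4   → [-8, 11, -4]
over → [-8, 11, -4, 11]
-    → [-8, 11, -15]
dup  → [-8, 11, -15, -15]
/    → [-8, 11, 1]
dup  → [-8, 11, 1, 1]
swap → [-8, 11, 1, 1]
-    → [-8, 11, 0]
+    → [-8, 11]
rot  — needs 3 operands, stack has 2 → underflow

19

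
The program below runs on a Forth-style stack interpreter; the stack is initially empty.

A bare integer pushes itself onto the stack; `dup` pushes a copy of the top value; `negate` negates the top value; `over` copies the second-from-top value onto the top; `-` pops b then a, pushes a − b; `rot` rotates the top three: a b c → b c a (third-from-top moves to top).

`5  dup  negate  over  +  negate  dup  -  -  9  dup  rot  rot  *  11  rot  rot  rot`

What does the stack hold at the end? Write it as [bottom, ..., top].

[9, 45, 11]

5      -> 5
dup    -> 5 5
negate -> 5 -5
over   -> 5 -5 5
+      -> 5 0
negate -> 5 0
dup    -> 5 0 0
-      -> 5 0
-      -> 5
9      -> 5 9
dup    -> 5 9 9
rot    -> 9 9 5
rot    -> 9 5 9
*      -> 9 45
11     -> 9 45 11
rot    -> 45 11 9
rot    -> 11 9 45
rot    -> 9 45 11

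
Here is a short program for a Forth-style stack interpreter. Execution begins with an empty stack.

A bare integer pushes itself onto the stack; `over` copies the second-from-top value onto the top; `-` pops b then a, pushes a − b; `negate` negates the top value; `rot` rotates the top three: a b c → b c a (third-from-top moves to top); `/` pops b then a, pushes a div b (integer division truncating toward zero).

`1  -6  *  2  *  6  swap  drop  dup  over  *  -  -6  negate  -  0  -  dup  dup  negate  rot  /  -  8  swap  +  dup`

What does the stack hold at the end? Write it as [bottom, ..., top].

[-27, -27]

1      : [1]
-6     : [1, -6]
*      : [-6]
2      : [-6, 2]
*      : [-12]
6      : [-12, 6]
swap   : [6, -12]
drop   : [6]
dup    : [6, 6]
over   : [6, 6, 6]
*      : [6, 36]
-      : [-30]
-6     : [-30, -6]
negate : [-30, 6]
-      : [-36]
0      : [-36, 0]
-      : [-36]
dup    : [-36, -36]
dup    : [-36, -36, -36]
negate : [-36, -36, 36]
rot    : [-36, 36, -36]
/      : [-36, -1]
-      : [-35]
8      : [-35, 8]
swap   : [8, -35]
+      : [-27]
dup    : [-27, -27]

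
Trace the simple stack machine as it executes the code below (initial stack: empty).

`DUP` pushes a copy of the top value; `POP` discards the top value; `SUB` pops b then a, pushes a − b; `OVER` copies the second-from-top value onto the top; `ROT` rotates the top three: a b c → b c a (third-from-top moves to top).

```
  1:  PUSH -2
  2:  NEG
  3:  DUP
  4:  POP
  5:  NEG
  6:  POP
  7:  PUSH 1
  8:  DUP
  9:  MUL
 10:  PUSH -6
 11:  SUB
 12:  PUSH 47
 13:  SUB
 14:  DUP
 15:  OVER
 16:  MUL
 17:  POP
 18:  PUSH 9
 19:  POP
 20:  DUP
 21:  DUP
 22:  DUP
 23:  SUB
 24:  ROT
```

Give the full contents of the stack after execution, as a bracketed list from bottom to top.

PUSH -2 → [-2]
NEG     → [2]
DUP     → [2, 2]
POP     → [2]
NEG     → [-2]
POP     → []
PUSH 1  → [1]
DUP     → [1, 1]
MUL     → [1]
PUSH -6 → [1, -6]
SUB     → [7]
PUSH 47 → [7, 47]
SUB     → [-40]
DUP     → [-40, -40]
OVER    → [-40, -40, -40]
MUL     → [-40, 1600]
POP     → [-40]
PUSH 9  → [-40, 9]
POP     → [-40]
DUP     → [-40, -40]
DUP     → [-40, -40, -40]
DUP     → [-40, -40, -40, -40]
SUB     → [-40, -40, 0]
ROT     → [-40, 0, -40]

[-40, 0, -40]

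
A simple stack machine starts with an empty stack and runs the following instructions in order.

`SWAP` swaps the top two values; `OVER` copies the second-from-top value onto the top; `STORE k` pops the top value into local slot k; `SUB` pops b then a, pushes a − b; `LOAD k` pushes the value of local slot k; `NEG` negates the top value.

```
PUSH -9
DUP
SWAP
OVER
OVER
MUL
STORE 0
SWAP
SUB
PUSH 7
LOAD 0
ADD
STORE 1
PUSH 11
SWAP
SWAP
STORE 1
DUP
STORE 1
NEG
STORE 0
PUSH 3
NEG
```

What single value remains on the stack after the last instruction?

PUSH -9 → -9
DUP     → -9 -9
SWAP    → -9 -9
OVER    → -9 -9 -9
OVER    → -9 -9 -9 -9
MUL     → -9 -9 81
STORE 0 → -9 -9
SWAP    → -9 -9
SUB     → 0
PUSH 7  → 0 7
LOAD 0  → 0 7 81
ADD     → 0 88
STORE 1 → 0
PUSH 11 → 0 11
SWAP    → 11 0
SWAP    → 0 11
STORE 1 → 0
DUP     → 0 0
STORE 1 → 0
NEG     → 0
STORE 0 → (empty)
PUSH 3  → 3
NEG     → -3

-3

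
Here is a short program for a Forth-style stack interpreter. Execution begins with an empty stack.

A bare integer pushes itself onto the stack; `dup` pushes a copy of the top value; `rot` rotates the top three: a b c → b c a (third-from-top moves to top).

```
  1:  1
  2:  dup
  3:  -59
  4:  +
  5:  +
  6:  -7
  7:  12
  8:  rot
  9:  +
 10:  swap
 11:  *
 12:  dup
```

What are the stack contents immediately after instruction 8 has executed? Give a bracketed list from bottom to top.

[-7, 12, -57]

1   -> [1]
dup -> [1, 1]
-59 -> [1, 1, -59]
+   -> [1, -58]
+   -> [-57]
-7  -> [-57, -7]
12  -> [-57, -7, 12]
rot -> [-7, 12, -57]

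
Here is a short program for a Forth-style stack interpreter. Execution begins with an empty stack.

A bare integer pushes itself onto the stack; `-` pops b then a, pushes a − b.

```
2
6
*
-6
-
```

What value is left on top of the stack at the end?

2   2
6   2 6
*   12
-6  12 -6
-   18

18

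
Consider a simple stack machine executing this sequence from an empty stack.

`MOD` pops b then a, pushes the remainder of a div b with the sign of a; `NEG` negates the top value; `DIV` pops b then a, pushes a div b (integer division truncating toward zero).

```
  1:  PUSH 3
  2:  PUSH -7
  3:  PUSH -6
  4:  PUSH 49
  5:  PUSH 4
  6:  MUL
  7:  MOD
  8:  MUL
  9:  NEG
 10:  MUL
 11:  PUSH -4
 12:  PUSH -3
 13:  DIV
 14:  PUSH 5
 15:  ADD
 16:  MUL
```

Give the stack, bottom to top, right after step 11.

[-126, -4]

PUSH 3  -> 3
PUSH -7 -> 3 -7
PUSH -6 -> 3 -7 -6
PUSH 49 -> 3 -7 -6 49
PUSH 4  -> 3 -7 -6 49 4
MUL     -> 3 -7 -6 196
MOD     -> 3 -7 -6
MUL     -> 3 42
NEG     -> 3 -42
MUL     -> -126
PUSH -4 -> -126 -4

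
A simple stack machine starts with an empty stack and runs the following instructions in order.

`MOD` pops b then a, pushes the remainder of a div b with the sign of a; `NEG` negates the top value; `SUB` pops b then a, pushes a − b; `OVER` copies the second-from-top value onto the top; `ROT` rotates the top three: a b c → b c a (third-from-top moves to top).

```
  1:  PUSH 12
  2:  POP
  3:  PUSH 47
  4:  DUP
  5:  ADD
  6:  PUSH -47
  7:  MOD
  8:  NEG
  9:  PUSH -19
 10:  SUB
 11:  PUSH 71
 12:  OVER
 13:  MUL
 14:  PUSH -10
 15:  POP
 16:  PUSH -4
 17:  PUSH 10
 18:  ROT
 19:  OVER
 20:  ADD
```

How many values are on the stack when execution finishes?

PUSH 12  -> 12
POP      -> (empty)
PUSH 47  -> 47
DUP      -> 47 47
ADD      -> 94
PUSH -47 -> 94 -47
MOD      -> 0
NEG      -> 0
PUSH -19 -> 0 -19
SUB      -> 19
PUSH 71  -> 19 71
OVER     -> 19 71 19
MUL      -> 19 1349
PUSH -10 -> 19 1349 -10
POP      -> 19 1349
PUSH -4  -> 19 1349 -4
PUSH 10  -> 19 1349 -4 10
ROT      -> 19 -4 10 1349
OVER     -> 19 -4 10 1349 10
ADD      -> 19 -4 10 1359

4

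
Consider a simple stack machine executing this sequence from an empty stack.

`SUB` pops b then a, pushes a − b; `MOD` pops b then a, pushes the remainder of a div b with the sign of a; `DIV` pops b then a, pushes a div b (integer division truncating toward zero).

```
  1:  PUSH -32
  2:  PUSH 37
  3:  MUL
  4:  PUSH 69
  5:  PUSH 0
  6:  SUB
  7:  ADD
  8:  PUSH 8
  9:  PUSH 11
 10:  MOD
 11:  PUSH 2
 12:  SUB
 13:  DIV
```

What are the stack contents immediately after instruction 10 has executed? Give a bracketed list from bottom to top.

PUSH -32 → [-32]
PUSH 37  → [-32, 37]
MUL      → [-1184]
PUSH 69  → [-1184, 69]
PUSH 0   → [-1184, 69, 0]
SUB      → [-1184, 69]
ADD      → [-1115]
PUSH 8   → [-1115, 8]
PUSH 11  → [-1115, 8, 11]
MOD      → [-1115, 8]

[-1115, 8]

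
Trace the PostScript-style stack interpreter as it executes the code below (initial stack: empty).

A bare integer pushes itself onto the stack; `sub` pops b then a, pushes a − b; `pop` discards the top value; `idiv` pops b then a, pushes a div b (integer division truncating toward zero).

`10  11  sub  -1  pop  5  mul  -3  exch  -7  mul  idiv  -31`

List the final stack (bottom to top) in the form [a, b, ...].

[0, -31]

10   : [10]
11   : [10, 11]
sub  : [-1]
-1   : [-1, -1]
pop  : [-1]
5    : [-1, 5]
mul  : [-5]
-3   : [-5, -3]
exch : [-3, -5]
-7   : [-3, -5, -7]
mul  : [-3, 35]
idiv : [0]
-31  : [0, -31]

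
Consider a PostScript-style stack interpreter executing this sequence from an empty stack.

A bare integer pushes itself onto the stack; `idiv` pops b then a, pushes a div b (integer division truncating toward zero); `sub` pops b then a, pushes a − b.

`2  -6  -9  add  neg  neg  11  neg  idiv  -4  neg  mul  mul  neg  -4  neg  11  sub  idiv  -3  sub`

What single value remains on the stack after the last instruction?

2    -> 2
-6   -> 2 -6
-9   -> 2 -6 -9
add  -> 2 -15
neg  -> 2 15
neg  -> 2 -15
11   -> 2 -15 11
neg  -> 2 -15 -11
idiv -> 2 1
-4   -> 2 1 -4
neg  -> 2 1 4
mul  -> 2 4
mul  -> 8
neg  -> -8
-4   -> -8 -4
neg  -> -8 4
11   -> -8 4 11
sub  -> -8 -7
idiv -> 1
-3   -> 1 -3
sub  -> 4

4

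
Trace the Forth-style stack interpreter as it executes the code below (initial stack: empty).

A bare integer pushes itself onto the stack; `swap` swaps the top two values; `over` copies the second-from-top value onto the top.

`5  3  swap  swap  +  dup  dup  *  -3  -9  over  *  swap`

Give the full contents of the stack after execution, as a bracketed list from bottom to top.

[8, 64, 27, -3]

5    : [5]
3    : [5, 3]
swap : [3, 5]
swap : [5, 3]
+    : [8]
dup  : [8, 8]
dup  : [8, 8, 8]
*    : [8, 64]
-3   : [8, 64, -3]
-9   : [8, 64, -3, -9]
over : [8, 64, -3, -9, -3]
*    : [8, 64, -3, 27]
swap : [8, 64, 27, -3]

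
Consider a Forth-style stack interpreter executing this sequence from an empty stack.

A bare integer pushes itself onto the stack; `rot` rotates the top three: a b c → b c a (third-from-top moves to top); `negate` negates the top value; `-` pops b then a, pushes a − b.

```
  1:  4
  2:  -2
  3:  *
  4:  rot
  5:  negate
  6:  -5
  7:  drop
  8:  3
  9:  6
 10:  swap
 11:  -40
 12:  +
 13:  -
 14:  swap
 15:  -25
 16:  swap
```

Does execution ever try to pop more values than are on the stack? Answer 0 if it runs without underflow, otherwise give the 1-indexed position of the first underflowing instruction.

4

4  : 4
-2 : 4 -2
*  : -8
rot  — needs 3 operands, stack has 1 → underflow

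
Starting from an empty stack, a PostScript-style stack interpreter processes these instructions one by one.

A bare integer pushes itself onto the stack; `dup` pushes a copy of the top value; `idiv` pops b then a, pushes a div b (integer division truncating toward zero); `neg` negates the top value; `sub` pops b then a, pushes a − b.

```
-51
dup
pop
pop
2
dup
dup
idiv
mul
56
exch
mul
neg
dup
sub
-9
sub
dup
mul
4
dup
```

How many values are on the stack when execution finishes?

3

-51  : [-51]
dup  : [-51, -51]
pop  : [-51]
pop  : []
2    : [2]
dup  : [2, 2]
dup  : [2, 2, 2]
idiv : [2, 1]
mul  : [2]
56   : [2, 56]
exch : [56, 2]
mul  : [112]
neg  : [-112]
dup  : [-112, -112]
sub  : [0]
-9   : [0, -9]
sub  : [9]
dup  : [9, 9]
mul  : [81]
4    : [81, 4]
dup  : [81, 4, 4]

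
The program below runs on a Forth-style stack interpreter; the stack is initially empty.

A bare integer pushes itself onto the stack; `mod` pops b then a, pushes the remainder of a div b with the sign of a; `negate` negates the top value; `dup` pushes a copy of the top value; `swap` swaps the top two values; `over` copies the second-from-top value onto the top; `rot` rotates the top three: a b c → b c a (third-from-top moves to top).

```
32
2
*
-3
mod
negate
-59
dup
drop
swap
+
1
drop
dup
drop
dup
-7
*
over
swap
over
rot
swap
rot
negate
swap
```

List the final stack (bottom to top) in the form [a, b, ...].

[-60, -60, -420, -60]

32     : [32]
2      : [32, 2]
*      : [64]
-3     : [64, -3]
mod    : [1]
negate : [-1]
-59    : [-1, -59]
dup    : [-1, -59, -59]
drop   : [-1, -59]
swap   : [-59, -1]
+      : [-60]
1      : [-60, 1]
drop   : [-60]
dup    : [-60, -60]
drop   : [-60]
dup    : [-60, -60]
-7     : [-60, -60, -7]
*      : [-60, 420]
over   : [-60, 420, -60]
swap   : [-60, -60, 420]
over   : [-60, -60, 420, -60]
rot    : [-60, 420, -60, -60]
swap   : [-60, 420, -60, -60]
rot    : [-60, -60, -60, 420]
negate : [-60, -60, -60, -420]
swap   : [-60, -60, -420, -60]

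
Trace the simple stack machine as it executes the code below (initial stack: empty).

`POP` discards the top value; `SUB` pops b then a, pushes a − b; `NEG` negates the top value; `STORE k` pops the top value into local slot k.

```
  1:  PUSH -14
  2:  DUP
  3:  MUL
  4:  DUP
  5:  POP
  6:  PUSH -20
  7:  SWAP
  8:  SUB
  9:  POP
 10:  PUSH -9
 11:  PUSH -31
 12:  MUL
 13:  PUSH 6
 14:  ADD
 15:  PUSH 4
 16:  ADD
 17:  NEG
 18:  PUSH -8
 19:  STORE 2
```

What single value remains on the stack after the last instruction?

-289

PUSH -14  -14
DUP       -14 -14
MUL       196
DUP       196 196
POP       196
PUSH -20  196 -20
SWAP      -20 196
SUB       -216
POP       (empty)
PUSH -9   -9
PUSH -31  -9 -31
MUL       279
PUSH 6    279 6
ADD       285
PUSH 4    285 4
ADD       289
NEG       -289
PUSH -8   -289 -8
STORE 2   -289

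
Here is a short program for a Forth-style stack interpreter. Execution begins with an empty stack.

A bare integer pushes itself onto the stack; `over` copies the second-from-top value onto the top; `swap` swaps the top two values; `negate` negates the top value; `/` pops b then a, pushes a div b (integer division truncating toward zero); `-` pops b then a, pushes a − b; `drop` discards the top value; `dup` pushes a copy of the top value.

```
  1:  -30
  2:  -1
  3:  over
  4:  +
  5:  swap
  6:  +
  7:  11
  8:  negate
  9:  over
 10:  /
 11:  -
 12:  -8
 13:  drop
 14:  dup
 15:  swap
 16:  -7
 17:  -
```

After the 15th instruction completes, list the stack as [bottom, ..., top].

-30    → [-30]
-1     → [-30, -1]
over   → [-30, -1, -30]
+      → [-30, -31]
swap   → [-31, -30]
+      → [-61]
11     → [-61, 11]
negate → [-61, -11]
over   → [-61, -11, -61]
/      → [-61, 0]
-      → [-61]
-8     → [-61, -8]
drop   → [-61]
dup    → [-61, -61]
swap   → [-61, -61]

[-61, -61]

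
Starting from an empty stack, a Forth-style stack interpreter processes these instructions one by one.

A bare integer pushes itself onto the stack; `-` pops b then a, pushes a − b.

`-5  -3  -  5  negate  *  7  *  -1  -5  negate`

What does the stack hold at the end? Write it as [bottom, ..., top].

-5      -5
-3      -5 -3
-       -2
5       -2 5
negate  -2 -5
*       10
7       10 7
*       70
-1      70 -1
-5      70 -1 -5
negate  70 -1 5

[70, -1, 5]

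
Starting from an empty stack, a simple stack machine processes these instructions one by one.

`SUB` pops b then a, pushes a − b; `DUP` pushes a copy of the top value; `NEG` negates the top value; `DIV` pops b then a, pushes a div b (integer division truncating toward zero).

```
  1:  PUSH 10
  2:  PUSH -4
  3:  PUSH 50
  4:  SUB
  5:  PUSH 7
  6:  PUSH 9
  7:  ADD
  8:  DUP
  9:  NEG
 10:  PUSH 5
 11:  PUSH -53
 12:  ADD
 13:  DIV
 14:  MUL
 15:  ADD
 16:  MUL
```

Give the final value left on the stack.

-540

PUSH 10  : [10]
PUSH -4  : [10, -4]
PUSH 50  : [10, -4, 50]
SUB      : [10, -54]
PUSH 7   : [10, -54, 7]
PUSH 9   : [10, -54, 7, 9]
ADD      : [10, -54, 16]
DUP      : [10, -54, 16, 16]
NEG      : [10, -54, 16, -16]
PUSH 5   : [10, -54, 16, -16, 5]
PUSH -53 : [10, -54, 16, -16, 5, -53]
ADD      : [10, -54, 16, -16, -48]
DIV      : [10, -54, 16, 0]
MUL      : [10, -54, 0]
ADD      : [10, -54]
MUL      : [-540]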